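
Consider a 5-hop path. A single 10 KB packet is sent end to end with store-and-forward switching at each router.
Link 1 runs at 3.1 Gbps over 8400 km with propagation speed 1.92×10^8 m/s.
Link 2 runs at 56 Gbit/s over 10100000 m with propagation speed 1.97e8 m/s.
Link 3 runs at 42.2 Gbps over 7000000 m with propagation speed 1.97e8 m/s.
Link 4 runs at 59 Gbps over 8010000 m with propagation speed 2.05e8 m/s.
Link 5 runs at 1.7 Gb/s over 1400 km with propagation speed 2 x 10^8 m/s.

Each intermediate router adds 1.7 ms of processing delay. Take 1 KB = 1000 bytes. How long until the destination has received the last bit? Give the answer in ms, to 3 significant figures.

L = 80000 bits.
Transmission delays (L/R per hop): 0.0258065, 0.00142857, 0.00189573, 0.00135593, 0.0470588 ms; sum = 0.0775455 ms.
Propagation delays (d/s per hop): 43.75, 51.269, 35.533, 39.0732, 7 ms; sum = 176.625 ms.
Processing at 4 router(s): 4 × 1.7 ms = 6.8 ms.
End-to-end = 184 ms.

184 ms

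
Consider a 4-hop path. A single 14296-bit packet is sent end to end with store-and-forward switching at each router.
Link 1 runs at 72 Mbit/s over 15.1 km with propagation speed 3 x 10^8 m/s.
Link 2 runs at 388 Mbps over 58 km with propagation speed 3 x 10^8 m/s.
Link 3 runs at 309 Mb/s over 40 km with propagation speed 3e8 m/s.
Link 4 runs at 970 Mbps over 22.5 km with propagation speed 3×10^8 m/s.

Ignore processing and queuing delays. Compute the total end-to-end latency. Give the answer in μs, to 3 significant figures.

748 μs

Transmission delays (L/R per hop): 198.556, 36.8454, 46.2654, 14.7381 μs; sum = 296.404 μs.
Propagation delays (d/s per hop): 50.3333, 193.333, 133.333, 75 μs; sum = 452 μs.
End-to-end = 748 μs.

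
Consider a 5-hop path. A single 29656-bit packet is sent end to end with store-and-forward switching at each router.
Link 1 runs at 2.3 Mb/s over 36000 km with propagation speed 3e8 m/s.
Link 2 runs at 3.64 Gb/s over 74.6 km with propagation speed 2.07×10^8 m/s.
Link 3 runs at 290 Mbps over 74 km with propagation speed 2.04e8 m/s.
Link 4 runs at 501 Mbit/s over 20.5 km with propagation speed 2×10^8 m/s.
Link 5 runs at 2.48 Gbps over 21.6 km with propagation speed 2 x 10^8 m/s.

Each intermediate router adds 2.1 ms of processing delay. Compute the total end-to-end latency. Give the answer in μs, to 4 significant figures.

Transmission delays (L/R per hop): 12893.9, 8.14725, 102.262, 59.1936, 11.9581 μs; sum = 13075.5 μs.
Propagation delays (d/s per hop): 120000, 360.386, 362.745, 102.5, 108 μs; sum = 120934 μs.
Processing at 4 router(s): 4 × 2.1 ms = 8400 μs.
End-to-end = 142400 μs.

142400 μs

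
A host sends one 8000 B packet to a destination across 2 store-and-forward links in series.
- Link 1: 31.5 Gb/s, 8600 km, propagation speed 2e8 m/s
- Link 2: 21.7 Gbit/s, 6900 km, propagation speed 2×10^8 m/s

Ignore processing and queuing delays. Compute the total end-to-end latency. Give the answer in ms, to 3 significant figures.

L = 8000 × 8 = 64000 bits.
Transmission delays (L/R per hop): 0.00203175, 0.00294931 ms; sum = 0.00498105 ms.
Propagation delays (d/s per hop): 43, 34.5 ms; sum = 77.5 ms.
End-to-end = 77.5 ms.

77.5 ms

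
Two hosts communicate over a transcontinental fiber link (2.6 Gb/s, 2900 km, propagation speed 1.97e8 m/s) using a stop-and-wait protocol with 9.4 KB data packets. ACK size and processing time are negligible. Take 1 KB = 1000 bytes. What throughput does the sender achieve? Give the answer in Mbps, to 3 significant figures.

t_tx = L/R = 75200/2600000000 = 2.89231e-05 s.
t_prop = 2900000/197000000 = 0.0147208 s; RTT = 0.0294416 s.
Cycle = t_tx + RTT = 0.0294705 s.
Throughput = L / cycle = 75200 / 0.0294705 = 2.55 Mbps.

2.55 Mbps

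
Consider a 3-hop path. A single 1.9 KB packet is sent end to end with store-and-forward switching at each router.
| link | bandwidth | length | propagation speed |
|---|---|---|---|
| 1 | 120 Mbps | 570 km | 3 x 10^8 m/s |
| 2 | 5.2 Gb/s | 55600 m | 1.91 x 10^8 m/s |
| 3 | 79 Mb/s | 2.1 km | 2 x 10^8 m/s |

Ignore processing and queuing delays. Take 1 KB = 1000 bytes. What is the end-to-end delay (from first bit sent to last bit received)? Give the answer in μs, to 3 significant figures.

L = 15200 bits.
Transmission delays (L/R per hop): 126.667, 2.92308, 192.405 μs; sum = 321.995 μs.
Propagation delays (d/s per hop): 1900, 291.099, 10.5 μs; sum = 2201.6 μs.
End-to-end = 2520 μs.

2520 μs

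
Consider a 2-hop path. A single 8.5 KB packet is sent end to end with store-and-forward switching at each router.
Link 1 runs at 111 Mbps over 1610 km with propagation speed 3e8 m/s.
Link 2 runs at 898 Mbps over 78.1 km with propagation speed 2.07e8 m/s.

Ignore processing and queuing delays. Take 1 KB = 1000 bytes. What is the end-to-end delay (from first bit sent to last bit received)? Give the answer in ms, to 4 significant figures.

6.432 ms

L = 68000 bits.
Transmission delays (L/R per hop): 0.612613, 0.0757238 ms; sum = 0.688336 ms.
Propagation delays (d/s per hop): 5.36667, 0.377295 ms; sum = 5.74396 ms.
End-to-end = 6.432 ms.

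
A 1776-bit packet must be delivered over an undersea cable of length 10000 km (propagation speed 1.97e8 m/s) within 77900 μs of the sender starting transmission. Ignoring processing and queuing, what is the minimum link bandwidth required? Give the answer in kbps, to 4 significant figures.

Propagation delay = 10000000 / 197000000 = 50761.4 μs.
Transmission budget = 77900 − 50761.4 = 27138.6 μs.
R ≥ L / t_tx = 1776 bits / 0.0271386 s = 65.44 kbps.

65.44 kbps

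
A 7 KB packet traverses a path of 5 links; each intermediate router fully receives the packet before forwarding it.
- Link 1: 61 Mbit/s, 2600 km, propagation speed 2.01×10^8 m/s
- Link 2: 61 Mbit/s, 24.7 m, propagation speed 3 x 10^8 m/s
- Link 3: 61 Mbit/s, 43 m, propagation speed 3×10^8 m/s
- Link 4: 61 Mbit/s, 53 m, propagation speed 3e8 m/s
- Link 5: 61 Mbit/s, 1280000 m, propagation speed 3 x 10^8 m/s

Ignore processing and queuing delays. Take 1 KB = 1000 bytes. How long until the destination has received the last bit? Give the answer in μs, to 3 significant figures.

L = 56000 bits.
Transmission delay per hop = L/R = 56000/61000000 = 918.033 μs; 5 hops → 4590.16 μs.
Propagation delays (d/s per hop): 12935.3, 0.0823333, 0.143333, 0.176667, 4266.67 μs; sum = 17202.4 μs.
End-to-end = 21800 μs.

21800 μs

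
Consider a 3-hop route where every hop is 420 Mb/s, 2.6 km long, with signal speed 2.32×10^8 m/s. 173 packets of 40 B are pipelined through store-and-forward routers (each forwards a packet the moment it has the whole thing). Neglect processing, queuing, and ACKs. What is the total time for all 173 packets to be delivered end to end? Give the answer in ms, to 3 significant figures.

Per-hop transmission t_tx = L/R = 320/420000000 = 0.000761905 ms.
Per-hop propagation t_prop = 2600/2.32e+08 = 0.0112069 ms.
Pipeline fill: first packet needs 3·t_tx to clear all hops; remaining 172 packets each add one t_tx.
Total = (3+173-1)·t_tx + 3·t_prop = 175·0.000761905 + 3·0.0112069 = 0.167 ms.

0.167 ms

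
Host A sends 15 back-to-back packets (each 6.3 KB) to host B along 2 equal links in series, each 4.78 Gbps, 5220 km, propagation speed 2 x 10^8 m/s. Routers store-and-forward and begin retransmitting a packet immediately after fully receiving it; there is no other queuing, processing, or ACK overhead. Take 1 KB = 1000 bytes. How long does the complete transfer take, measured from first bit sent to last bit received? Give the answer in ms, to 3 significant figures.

52.4 ms

Per-hop transmission t_tx = L/R = 50400/4780000000 = 0.0105439 ms.
Per-hop propagation t_prop = 5220000/200000000 = 26.1 ms.
Pipeline fill: first packet needs 2·t_tx to clear all hops; remaining 14 packets each add one t_tx.
Total = (2+15-1)·t_tx + 2·t_prop = 16·0.0105439 + 2·26.1 = 52.4 ms.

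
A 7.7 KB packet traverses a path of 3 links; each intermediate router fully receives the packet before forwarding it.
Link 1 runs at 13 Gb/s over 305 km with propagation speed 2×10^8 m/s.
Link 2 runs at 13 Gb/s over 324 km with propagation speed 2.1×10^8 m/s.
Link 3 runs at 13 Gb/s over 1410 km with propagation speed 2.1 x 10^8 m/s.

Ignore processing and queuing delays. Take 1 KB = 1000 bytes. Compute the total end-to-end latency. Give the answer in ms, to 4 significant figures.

9.796 ms

L = 61600 bits.
Transmission delay per hop = L/R = 61600/13000000000 = 0.00473846 ms; 3 hops → 0.0142154 ms.
Propagation delays (d/s per hop): 1.525, 1.54286, 6.71429 ms; sum = 9.78214 ms.
End-to-end = 9.796 ms.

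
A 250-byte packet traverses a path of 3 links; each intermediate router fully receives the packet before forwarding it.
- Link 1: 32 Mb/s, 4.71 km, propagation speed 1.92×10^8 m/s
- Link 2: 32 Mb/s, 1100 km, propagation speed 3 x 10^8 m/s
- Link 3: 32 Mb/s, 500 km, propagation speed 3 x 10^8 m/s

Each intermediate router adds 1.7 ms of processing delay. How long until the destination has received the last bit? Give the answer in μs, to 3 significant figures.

8950 μs

L = 250 × 8 = 2000 bits.
Transmission delay per hop = L/R = 2000/32000000 = 62.5 μs; 3 hops → 187.5 μs.
Propagation delays (d/s per hop): 24.5313, 3666.67, 1666.67 μs; sum = 5357.86 μs.
Processing at 2 router(s): 2 × 1.7 ms = 3400 μs.
End-to-end = 8950 μs.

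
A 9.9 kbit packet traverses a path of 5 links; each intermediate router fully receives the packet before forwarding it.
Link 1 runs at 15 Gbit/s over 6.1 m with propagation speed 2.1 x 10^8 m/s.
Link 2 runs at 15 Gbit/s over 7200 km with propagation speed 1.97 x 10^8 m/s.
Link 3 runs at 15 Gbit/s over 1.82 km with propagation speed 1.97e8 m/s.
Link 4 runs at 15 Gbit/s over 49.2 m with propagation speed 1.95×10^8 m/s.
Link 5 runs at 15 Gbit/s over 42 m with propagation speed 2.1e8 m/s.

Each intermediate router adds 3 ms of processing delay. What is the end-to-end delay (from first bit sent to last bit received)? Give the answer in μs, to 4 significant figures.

L = 9900 bits.
Transmission delay per hop = L/R = 9900/15000000000 = 0.66 μs; 5 hops → 3.3 μs.
Propagation delays (d/s per hop): 0.0290476, 36548.2, 9.23858, 0.252308, 0.2 μs; sum = 36557.9 μs.
Processing at 4 router(s): 4 × 3 ms = 12000 μs.
End-to-end = 48560 μs.

48560 μs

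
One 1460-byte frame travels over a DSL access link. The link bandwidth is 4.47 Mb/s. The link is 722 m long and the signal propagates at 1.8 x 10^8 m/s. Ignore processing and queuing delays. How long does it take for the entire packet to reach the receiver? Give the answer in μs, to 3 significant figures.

L = 1460 × 8 = 11680 bits.
Transmission delay = L/R = 11680 / 4470000 = 2612.98 μs.
Propagation delay = d/s = 722 m / 180000000 m/s = 4.01111 μs.
Total = 2620 μs.

2620 μs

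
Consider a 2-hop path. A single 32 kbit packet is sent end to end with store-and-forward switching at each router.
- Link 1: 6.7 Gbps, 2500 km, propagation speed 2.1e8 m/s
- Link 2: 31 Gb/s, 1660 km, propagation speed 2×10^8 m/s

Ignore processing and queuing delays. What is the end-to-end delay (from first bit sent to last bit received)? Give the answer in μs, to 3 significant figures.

L = 32000 bits.
Transmission delays (L/R per hop): 4.77612, 1.03226 μs; sum = 5.80838 μs.
Propagation delays (d/s per hop): 11904.8, 8300 μs; sum = 20204.8 μs.
End-to-end = 20200 μs.

20200 μs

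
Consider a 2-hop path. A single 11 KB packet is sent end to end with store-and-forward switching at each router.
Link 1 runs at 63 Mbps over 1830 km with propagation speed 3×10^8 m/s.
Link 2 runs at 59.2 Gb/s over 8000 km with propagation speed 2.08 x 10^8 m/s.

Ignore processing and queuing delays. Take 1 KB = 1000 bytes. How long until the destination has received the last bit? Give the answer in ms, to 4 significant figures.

45.96 ms

L = 88000 bits.
Transmission delays (L/R per hop): 1.39683, 0.00148649 ms; sum = 1.39831 ms.
Propagation delays (d/s per hop): 6.1, 38.4615 ms; sum = 44.5615 ms.
End-to-end = 45.96 ms.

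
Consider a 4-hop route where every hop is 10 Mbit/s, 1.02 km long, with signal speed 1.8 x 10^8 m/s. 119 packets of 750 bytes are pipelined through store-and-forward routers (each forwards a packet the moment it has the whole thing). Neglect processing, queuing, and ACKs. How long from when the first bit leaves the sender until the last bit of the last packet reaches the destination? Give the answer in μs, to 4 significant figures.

Per-hop transmission t_tx = L/R = 6000/10000000 = 600 μs.
Per-hop propagation t_prop = 1020/180000000 = 5.66667 μs.
Pipeline fill: first packet needs 4·t_tx to clear all hops; remaining 118 packets each add one t_tx.
Total = (4+119-1)·t_tx + 4·t_prop = 122·600 + 4·5.66667 = 73220 μs.

73220 μs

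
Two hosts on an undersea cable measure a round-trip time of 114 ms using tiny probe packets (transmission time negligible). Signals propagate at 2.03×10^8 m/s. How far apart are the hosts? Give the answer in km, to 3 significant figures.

One-way propagation = RTT/2 = 57 ms.
d = s × t = 2.03e+08 × 0.057 = 11600 km.

11600 km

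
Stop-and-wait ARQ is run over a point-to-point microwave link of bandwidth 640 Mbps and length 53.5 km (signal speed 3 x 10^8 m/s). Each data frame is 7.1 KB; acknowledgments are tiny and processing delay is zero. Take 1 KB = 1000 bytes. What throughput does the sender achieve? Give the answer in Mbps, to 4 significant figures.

127.5 Mbps

t_tx = L/R = 56800/640000000 = 8.875e-05 s.
t_prop = 53500/300000000 = 0.000178333 s; RTT = 0.000356667 s.
Cycle = t_tx + RTT = 0.000445417 s.
Throughput = L / cycle = 56800 / 0.000445417 = 127.5 Mbps.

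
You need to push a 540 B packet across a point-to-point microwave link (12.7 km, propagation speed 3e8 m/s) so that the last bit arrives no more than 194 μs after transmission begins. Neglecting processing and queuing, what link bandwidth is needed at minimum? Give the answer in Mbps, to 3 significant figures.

L = 4320 bits.
Propagation delay = 12700 / 300000000 = 42.3333 μs.
Transmission budget = 194 − 42.3333 = 151.667 μs.
R ≥ L / t_tx = 4320 bits / 0.000151667 s = 28.5 Mbps.

28.5 Mbps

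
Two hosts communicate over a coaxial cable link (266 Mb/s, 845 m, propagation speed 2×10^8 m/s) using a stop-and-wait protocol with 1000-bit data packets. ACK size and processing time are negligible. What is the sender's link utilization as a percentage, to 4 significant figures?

t_tx = L/R = 1000/266000000 = 3.7594e-06 s.
t_prop = 845/200000000 = 4.225e-06 s; RTT = 8.45e-06 s.
Cycle = t_tx + RTT = 1.22094e-05 s.
Utilization = t_tx / cycle = 3.7594e-06/1.22094e-05 = 30.79 %.

30.79 %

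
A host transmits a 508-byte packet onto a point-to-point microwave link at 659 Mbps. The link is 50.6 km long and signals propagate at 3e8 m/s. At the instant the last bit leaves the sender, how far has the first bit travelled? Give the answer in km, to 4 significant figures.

1.850 km

t_tx = L/R = 4064/659000000 = 6.16692e-06 s.
Distance = s × t_tx = 300000000 × 6.16692e-06 = 1.850 km.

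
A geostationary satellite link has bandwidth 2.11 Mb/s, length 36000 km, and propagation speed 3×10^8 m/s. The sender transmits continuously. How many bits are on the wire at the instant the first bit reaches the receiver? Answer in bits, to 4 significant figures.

253200 bits

Propagation delay = 36000000 / 300000000 = 0.12 s.
BDP = R × t_prop = 2110000 × 0.12 = 253200 bits.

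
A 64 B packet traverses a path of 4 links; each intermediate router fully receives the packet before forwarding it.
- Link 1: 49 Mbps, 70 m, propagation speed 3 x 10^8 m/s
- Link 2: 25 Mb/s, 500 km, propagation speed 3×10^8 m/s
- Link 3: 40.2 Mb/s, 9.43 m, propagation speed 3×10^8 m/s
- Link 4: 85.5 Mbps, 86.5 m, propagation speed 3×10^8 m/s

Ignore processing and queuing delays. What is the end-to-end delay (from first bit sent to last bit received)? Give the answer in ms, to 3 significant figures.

1.72 ms

L = 64 × 8 = 512 bits.
Transmission delays (L/R per hop): 0.010449, 0.02048, 0.0127363, 0.0059883 ms; sum = 0.0496536 ms.
Propagation delays (d/s per hop): 0.000233333, 1.66667, 3.14333e-05, 0.000288333 ms; sum = 1.66722 ms.
End-to-end = 1.72 ms.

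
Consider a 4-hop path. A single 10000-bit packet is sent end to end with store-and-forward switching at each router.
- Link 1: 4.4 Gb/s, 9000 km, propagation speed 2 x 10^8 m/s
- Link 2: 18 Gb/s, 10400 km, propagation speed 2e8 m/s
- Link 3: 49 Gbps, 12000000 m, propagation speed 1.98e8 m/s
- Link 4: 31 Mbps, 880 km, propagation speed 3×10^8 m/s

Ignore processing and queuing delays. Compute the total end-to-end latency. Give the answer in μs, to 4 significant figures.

160900 μs

Transmission delays (L/R per hop): 2.27273, 0.555556, 0.204082, 322.581 μs; sum = 325.613 μs.
Propagation delays (d/s per hop): 45000, 52000, 60606.1, 2933.33 μs; sum = 160539 μs.
End-to-end = 160900 μs.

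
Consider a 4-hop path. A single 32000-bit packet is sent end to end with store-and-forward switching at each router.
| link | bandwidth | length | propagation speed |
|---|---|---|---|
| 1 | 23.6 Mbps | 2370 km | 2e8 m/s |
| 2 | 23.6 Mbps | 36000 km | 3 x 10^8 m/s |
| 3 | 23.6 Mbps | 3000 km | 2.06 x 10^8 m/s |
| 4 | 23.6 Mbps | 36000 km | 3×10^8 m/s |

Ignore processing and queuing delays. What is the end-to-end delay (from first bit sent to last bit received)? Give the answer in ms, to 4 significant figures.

271.8 ms

Transmission delay per hop = L/R = 32000/23600000 = 1.35593 ms; 4 hops → 5.42373 ms.
Propagation delays (d/s per hop): 11.85, 120, 14.5631, 120 ms; sum = 266.413 ms.
End-to-end = 271.8 ms.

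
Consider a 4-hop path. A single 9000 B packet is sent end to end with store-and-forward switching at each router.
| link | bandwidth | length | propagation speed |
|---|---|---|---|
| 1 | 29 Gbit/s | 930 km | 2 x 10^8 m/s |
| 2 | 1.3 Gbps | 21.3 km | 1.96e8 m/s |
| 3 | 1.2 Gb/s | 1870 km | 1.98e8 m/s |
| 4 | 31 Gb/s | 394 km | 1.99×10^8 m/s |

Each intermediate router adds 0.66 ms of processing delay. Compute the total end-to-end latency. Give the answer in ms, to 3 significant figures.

18.3 ms

L = 9000 × 8 = 72000 bits.
Transmission delays (L/R per hop): 0.00248276, 0.0553846, 0.06, 0.00232258 ms; sum = 0.12019 ms.
Propagation delays (d/s per hop): 4.65, 0.108673, 9.44444, 1.9799 ms; sum = 16.183 ms.
Processing at 3 router(s): 3 × 0.66 ms = 1.98 ms.
End-to-end = 18.3 ms.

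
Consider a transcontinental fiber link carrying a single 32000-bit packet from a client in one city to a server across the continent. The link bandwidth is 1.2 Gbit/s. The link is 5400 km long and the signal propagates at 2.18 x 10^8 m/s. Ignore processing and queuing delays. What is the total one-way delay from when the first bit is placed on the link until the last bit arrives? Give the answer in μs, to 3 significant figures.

24800 μs

Transmission delay = L/R = 32000 / 1200000000 = 26.6667 μs.
Propagation delay = d/s = 5400000 m / 2.18e+08 m/s = 24770.6 μs.
Total = 24800 μs.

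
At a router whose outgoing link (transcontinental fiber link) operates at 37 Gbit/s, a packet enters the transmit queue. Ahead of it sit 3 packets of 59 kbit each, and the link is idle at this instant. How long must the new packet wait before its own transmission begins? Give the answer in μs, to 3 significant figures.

Each queued packet: L/R = 59000/37000000000 = 1.59459 μs.
3 queued → 4.78378 μs.
Queuing delay = 4.78 μs.

4.78 μs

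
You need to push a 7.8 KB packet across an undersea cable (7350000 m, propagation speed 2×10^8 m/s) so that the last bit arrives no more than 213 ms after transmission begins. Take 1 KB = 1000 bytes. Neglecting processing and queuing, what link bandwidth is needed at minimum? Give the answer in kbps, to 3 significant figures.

354 kbps

L = 62400 bits.
Propagation delay = 7350000 / 200000000 = 36.75 ms.
Transmission budget = 213 − 36.75 = 176.25 ms.
R ≥ L / t_tx = 62400 bits / 0.17625 s = 354 kbps.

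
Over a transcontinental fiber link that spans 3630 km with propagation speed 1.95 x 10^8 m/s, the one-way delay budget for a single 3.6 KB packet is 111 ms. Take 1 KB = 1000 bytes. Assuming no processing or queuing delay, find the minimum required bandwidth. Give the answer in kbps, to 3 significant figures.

L = 28800 bits.
Propagation delay = 3630000 / 195000000 = 18.6154 ms.
Transmission budget = 111 − 18.6154 = 92.3846 ms.
R ≥ L / t_tx = 28800 bits / 0.0923846 s = 312 kbps.

312 kbps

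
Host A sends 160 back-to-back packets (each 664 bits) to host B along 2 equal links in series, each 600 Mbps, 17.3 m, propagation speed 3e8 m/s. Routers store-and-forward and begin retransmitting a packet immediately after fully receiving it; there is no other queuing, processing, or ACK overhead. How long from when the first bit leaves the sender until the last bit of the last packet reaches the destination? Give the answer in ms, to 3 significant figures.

0.178 ms

Per-hop transmission t_tx = L/R = 664/600000000 = 0.00110667 ms.
Per-hop propagation t_prop = 17.3/300000000 = 5.76667e-05 ms.
Pipeline fill: first packet needs 2·t_tx to clear all hops; remaining 159 packets each add one t_tx.
Total = (2+160-1)·t_tx + 2·t_prop = 161·0.00110667 + 2·5.76667e-05 = 0.178 ms.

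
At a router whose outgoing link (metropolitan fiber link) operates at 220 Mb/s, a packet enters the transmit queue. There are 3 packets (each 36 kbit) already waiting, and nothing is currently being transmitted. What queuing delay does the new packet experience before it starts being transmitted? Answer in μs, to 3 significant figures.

Each queued packet: L/R = 36000/220000000 = 163.636 μs.
3 queued → 490.909 μs.
Queuing delay = 491 μs.

491 μs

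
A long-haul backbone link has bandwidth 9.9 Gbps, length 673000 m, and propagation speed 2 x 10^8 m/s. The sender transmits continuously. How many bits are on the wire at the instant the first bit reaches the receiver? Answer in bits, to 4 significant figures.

Propagation delay = 673000 / 200000000 = 0.003365 s.
BDP = R × t_prop = 9900000000 × 0.003365 = 33313500 bits.

33310000 bits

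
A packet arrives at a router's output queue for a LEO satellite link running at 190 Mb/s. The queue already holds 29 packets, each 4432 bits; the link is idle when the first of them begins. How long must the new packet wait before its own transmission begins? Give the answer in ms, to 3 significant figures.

Each queued packet: L/R = 4432/190000000 = 0.0233263 ms.
29 queued → 0.676463 ms.
Queuing delay = 0.676 ms.

0.676 ms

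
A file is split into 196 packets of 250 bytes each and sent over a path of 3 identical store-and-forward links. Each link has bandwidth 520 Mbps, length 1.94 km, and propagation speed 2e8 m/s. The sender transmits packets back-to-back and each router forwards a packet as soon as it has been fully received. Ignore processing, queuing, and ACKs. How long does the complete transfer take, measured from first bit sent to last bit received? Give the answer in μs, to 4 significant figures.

790.6 μs

Per-hop transmission t_tx = L/R = 2000/520000000 = 3.84615 μs.
Per-hop propagation t_prop = 1940/200000000 = 9.7 μs.
Pipeline fill: first packet needs 3·t_tx to clear all hops; remaining 195 packets each add one t_tx.
Total = (3+196-1)·t_tx + 3·t_prop = 198·3.84615 + 3·9.7 = 790.6 μs.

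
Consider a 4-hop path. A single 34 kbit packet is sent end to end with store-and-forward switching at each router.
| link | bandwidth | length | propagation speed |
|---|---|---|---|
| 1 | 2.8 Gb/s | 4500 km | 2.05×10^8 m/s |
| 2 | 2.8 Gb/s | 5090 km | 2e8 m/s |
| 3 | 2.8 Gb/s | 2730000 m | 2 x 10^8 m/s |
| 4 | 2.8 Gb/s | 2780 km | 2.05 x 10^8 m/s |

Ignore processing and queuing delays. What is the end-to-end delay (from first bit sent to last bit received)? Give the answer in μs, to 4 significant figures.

74660 μs

L = 34000 bits.
Transmission delay per hop = L/R = 34000/2800000000 = 12.1429 μs; 4 hops → 48.5714 μs.
Propagation delays (d/s per hop): 21951.2, 25450, 13650, 13561 μs; sum = 74612.2 μs.
End-to-end = 74660 μs.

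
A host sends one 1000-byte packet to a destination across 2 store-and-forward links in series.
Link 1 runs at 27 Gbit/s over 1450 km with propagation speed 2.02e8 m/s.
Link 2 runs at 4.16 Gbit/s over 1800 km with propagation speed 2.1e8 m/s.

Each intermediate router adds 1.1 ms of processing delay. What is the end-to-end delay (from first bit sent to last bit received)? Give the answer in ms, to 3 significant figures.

16.9 ms

L = 1000 × 8 = 8000 bits.
Transmission delays (L/R per hop): 0.000296296, 0.00192308 ms; sum = 0.00221937 ms.
Propagation delays (d/s per hop): 7.17822, 8.57143 ms; sum = 15.7496 ms.
Processing at 1 router(s): 1 × 1.1 ms = 1.1 ms.
End-to-end = 16.9 ms.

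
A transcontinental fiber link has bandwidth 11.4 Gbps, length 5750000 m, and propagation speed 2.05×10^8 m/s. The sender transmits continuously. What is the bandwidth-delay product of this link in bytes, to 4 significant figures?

Propagation delay = 5750000 / 2.05e+08 = 0.0280488 s.
BDP = R × t_prop = 11400000000 × 0.0280488 = 319756000 bits.
In bytes: 319756000/8 = 39970000 bytes.

39970000 bytes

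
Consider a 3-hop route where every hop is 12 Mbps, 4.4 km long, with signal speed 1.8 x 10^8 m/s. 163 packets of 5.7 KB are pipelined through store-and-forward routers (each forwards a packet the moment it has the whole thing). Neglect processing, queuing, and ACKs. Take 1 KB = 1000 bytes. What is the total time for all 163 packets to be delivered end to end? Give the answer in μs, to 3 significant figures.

Per-hop transmission t_tx = L/R = 45600/12000000 = 3800 μs.
Per-hop propagation t_prop = 4400/180000000 = 24.4444 μs.
Pipeline fill: first packet needs 3·t_tx to clear all hops; remaining 162 packets each add one t_tx.
Total = (3+163-1)·t_tx + 3·t_prop = 165·3800 + 3·24.4444 = 627000 μs.

627000 μs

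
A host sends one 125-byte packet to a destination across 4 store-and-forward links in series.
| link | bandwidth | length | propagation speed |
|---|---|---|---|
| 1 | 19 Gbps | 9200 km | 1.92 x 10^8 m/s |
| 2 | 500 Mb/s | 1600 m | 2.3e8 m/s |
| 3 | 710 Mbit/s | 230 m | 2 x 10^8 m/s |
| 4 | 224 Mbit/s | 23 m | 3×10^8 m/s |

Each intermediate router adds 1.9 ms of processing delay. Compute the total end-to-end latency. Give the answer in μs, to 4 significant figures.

53630 μs

L = 125 × 8 = 1000 bits.
Transmission delays (L/R per hop): 0.0526316, 2, 1.40845, 4.46429 μs; sum = 7.92537 μs.
Propagation delays (d/s per hop): 47916.7, 6.95652, 1.15, 0.0766667 μs; sum = 47924.8 μs.
Processing at 3 router(s): 3 × 1.9 ms = 5700 μs.
End-to-end = 53630 μs.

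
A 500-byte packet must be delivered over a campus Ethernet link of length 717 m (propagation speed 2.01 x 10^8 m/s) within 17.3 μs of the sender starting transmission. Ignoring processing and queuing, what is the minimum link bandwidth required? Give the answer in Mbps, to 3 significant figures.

291 Mbps

L = 4000 bits.
Propagation delay = 717 / 2.01e+08 = 3.56716 μs.
Transmission budget = 17.3 − 3.56716 = 13.7328 μs.
R ≥ L / t_tx = 4000 bits / 1.37328e-05 s = 291 Mbps.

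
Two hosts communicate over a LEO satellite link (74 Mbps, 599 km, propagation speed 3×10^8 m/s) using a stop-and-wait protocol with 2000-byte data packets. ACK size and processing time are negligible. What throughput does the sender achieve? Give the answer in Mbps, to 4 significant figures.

t_tx = L/R = 16000/74000000 = 0.000216216 s.
t_prop = 599000/300000000 = 0.00199667 s; RTT = 0.00399333 s.
Cycle = t_tx + RTT = 0.00420955 s.
Throughput = L / cycle = 16000 / 0.00420955 = 3.801 Mbps.

3.801 Mbps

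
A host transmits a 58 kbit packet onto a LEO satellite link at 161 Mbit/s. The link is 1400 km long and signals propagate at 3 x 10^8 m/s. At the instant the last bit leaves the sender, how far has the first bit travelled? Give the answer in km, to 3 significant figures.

108 km

t_tx = L/R = 58000/161000000 = 0.000360248 s.
Distance = s × t_tx = 300000000 × 0.000360248 = 108 km.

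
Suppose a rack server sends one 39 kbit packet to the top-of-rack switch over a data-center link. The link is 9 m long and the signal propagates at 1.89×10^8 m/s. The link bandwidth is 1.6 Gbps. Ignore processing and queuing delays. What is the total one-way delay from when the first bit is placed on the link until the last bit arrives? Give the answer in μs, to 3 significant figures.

24.4 μs

L = 39000 bits.
Transmission delay = L/R = 39000 / 1600000000 = 24.375 μs.
Propagation delay = d/s = 9 m / 189000000 m/s = 0.047619 μs.
Total = 24.4 μs.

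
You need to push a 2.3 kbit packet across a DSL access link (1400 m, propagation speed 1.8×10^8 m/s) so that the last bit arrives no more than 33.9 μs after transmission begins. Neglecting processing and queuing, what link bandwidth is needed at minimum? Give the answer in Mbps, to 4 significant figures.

Propagation delay = 1400 / 180000000 = 7.77778 μs.
Transmission budget = 33.9 − 7.77778 = 26.1222 μs.
R ≥ L / t_tx = 2300 bits / 2.61222e-05 s = 88.05 Mbps.

88.05 Mbps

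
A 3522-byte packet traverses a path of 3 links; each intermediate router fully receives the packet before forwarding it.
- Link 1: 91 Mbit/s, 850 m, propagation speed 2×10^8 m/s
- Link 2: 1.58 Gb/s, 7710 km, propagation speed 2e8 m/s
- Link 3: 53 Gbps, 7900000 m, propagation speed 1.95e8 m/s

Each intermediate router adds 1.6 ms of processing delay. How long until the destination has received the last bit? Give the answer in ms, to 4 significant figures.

82.60 ms

L = 3522 × 8 = 28176 bits.
Transmission delays (L/R per hop): 0.309626, 0.0178329, 0.000531623 ms; sum = 0.327991 ms.
Propagation delays (d/s per hop): 0.00425, 38.55, 40.5128 ms; sum = 79.0671 ms.
Processing at 2 router(s): 2 × 1.6 ms = 3.2 ms.
End-to-end = 82.60 ms.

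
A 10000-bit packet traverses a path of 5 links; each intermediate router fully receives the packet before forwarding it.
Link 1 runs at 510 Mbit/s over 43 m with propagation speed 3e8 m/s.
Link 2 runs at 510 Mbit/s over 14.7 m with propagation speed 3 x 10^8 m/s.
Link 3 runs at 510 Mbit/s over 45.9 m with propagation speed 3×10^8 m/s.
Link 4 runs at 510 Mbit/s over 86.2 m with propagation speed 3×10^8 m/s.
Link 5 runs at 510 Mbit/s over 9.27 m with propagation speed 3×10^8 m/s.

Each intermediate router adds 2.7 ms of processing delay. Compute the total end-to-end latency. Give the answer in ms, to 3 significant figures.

10.9 ms

Transmission delay per hop = L/R = 10000/510000000 = 0.0196078 ms; 5 hops → 0.0980392 ms.
Propagation delays (d/s per hop): 0.000143333, 4.9e-05, 0.000153, 0.000287333, 3.09e-05 ms; sum = 0.000663567 ms.
Processing at 4 router(s): 4 × 2.7 ms = 10.8 ms.
End-to-end = 10.9 ms.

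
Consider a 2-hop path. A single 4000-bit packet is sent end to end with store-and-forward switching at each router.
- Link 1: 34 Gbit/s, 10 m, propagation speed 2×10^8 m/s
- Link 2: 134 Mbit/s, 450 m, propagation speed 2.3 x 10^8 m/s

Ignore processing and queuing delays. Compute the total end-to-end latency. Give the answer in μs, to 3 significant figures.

32.0 μs

Transmission delays (L/R per hop): 0.117647, 29.8507 μs; sum = 29.9684 μs.
Propagation delays (d/s per hop): 0.05, 1.95652 μs; sum = 2.00652 μs.
End-to-end = 32.0 μs.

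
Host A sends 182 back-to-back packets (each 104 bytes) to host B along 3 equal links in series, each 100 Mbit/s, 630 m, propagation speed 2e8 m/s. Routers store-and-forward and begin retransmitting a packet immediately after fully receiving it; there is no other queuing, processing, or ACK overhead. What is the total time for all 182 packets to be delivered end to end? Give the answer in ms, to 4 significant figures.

Per-hop transmission t_tx = L/R = 832/100000000 = 0.00832 ms.
Per-hop propagation t_prop = 630/200000000 = 0.00315 ms.
Pipeline fill: first packet needs 3·t_tx to clear all hops; remaining 181 packets each add one t_tx.
Total = (3+182-1)·t_tx + 3·t_prop = 184·0.00832 + 3·0.00315 = 1.540 ms.

1.540 ms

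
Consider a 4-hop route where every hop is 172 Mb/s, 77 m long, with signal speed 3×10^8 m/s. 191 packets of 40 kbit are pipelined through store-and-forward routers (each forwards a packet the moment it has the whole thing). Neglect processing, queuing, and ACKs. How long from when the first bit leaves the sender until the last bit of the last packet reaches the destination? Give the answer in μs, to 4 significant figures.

45120 μs

Per-hop transmission t_tx = L/R = 40000/172000000 = 232.558 μs.
Per-hop propagation t_prop = 77/300000000 = 0.256667 μs.
Pipeline fill: first packet needs 4·t_tx to clear all hops; remaining 190 packets each add one t_tx.
Total = (4+191-1)·t_tx + 4·t_prop = 194·232.558 + 4·0.256667 = 45120 μs.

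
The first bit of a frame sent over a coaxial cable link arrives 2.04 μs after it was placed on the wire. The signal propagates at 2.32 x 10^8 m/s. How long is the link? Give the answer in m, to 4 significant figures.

d = s × t_prop = 2.32e+08 × 2.04e-06 = 473.3 m.

473.3 m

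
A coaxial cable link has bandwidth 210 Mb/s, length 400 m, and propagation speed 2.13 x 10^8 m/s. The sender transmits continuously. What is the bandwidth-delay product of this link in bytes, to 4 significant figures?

49.30 bytes

Propagation delay = 400 / 213000000 = 1.87793e-06 s.
BDP = R × t_prop = 210000000 × 1.87793e-06 = 394.366 bits.
In bytes: 394.366/8 = 49.30 bytes.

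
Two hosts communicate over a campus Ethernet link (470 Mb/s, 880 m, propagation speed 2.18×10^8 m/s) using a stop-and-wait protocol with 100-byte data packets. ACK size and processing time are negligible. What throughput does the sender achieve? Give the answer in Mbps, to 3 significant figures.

t_tx = L/R = 800/470000000 = 1.70213e-06 s.
t_prop = 880/2.18e+08 = 4.0367e-06 s; RTT = 8.07339e-06 s.
Cycle = t_tx + RTT = 9.77552e-06 s.
Throughput = L / cycle = 800 / 9.77552e-06 = 81.8 Mbps.

81.8 Mbps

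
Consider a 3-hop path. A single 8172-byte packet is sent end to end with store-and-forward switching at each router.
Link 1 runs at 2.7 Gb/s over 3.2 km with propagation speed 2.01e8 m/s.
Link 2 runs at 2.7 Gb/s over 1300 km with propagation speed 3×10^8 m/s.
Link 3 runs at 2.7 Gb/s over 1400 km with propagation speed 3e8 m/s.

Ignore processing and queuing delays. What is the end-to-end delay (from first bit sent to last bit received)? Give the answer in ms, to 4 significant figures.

9.089 ms

L = 8172 × 8 = 65376 bits.
Transmission delay per hop = L/R = 65376/2700000000 = 0.0242133 ms; 3 hops → 0.07264 ms.
Propagation delays (d/s per hop): 0.0159204, 4.33333, 4.66667 ms; sum = 9.01592 ms.
End-to-end = 9.089 ms.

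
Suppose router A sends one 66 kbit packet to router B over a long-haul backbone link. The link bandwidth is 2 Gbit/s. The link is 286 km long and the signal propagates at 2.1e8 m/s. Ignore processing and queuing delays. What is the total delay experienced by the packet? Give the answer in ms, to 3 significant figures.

1.39 ms

L = 66000 bits.
Transmission delay = L/R = 66000 / 2000000000 = 0.033 ms.
Propagation delay = d/s = 286000 m / 210000000 m/s = 1.3619 ms.
Total = 1.39 ms.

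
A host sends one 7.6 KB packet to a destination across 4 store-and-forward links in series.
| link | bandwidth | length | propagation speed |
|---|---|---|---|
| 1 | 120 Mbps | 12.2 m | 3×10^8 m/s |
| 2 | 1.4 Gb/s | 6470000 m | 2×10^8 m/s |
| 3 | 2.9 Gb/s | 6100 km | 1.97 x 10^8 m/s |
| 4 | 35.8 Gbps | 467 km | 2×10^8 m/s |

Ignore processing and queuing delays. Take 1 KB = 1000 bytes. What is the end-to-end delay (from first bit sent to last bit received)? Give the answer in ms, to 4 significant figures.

L = 60800 bits.
Transmission delays (L/R per hop): 0.506667, 0.0434286, 0.0209655, 0.00169832 ms; sum = 0.572759 ms.
Propagation delays (d/s per hop): 4.06667e-05, 32.35, 30.9645, 2.335 ms; sum = 65.6495 ms.
End-to-end = 66.22 ms.

66.22 ms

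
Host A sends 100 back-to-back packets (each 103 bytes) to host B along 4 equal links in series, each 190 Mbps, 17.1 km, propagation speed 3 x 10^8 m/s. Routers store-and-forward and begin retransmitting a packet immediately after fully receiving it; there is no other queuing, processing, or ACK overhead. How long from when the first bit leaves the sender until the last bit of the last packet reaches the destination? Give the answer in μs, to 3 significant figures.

Per-hop transmission t_tx = L/R = 824/190000000 = 4.33684 μs.
Per-hop propagation t_prop = 17100/300000000 = 57 μs.
Pipeline fill: first packet needs 4·t_tx to clear all hops; remaining 99 packets each add one t_tx.
Total = (4+100-1)·t_tx + 4·t_prop = 103·4.33684 + 4·57 = 675 μs.

675 μs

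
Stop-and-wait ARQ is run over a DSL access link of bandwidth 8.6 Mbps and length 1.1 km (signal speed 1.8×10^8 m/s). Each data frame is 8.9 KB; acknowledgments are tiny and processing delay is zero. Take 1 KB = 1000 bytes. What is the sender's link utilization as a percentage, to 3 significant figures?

99.9 %

t_tx = L/R = 71200/8600000 = 0.00827907 s.
t_prop = 1100/180000000 = 6.11111e-06 s; RTT = 1.22222e-05 s.
Cycle = t_tx + RTT = 0.00829129 s.
Utilization = t_tx / cycle = 0.00827907/0.00829129 = 99.9 %.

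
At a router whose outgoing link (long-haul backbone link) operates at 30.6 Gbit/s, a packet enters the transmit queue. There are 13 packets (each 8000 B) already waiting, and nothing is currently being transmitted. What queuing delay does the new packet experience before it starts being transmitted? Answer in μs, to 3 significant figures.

27.2 μs

Each queued packet: L/R = 64000/30600000000 = 2.0915 μs.
13 queued → 27.1895 μs.
Queuing delay = 27.2 μs.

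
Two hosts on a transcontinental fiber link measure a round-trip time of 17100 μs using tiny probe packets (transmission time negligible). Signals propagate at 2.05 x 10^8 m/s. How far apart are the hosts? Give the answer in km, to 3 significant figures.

1750 km

One-way propagation = RTT/2 = 8550 μs.
d = s × t = 2.05e+08 × 0.00855 = 1750 km.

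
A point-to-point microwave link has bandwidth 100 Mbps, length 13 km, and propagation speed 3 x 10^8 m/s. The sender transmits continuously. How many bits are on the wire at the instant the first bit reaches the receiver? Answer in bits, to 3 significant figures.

Propagation delay = 13000 / 300000000 = 4.33333e-05 s.
BDP = R × t_prop = 100000000 × 4.33333e-05 = 4333.33 bits.

4330 bits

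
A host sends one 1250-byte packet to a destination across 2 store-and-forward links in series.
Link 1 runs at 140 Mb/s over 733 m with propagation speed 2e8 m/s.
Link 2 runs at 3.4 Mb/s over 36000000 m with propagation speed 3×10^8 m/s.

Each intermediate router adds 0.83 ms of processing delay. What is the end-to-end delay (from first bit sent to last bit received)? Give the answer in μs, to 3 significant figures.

L = 1250 × 8 = 10000 bits.
Transmission delays (L/R per hop): 71.4286, 2941.18 μs; sum = 3012.61 μs.
Propagation delays (d/s per hop): 3.665, 120000 μs; sum = 120004 μs.
Processing at 1 router(s): 1 × 0.83 ms = 830 μs.
End-to-end = 124000 μs.

124000 μs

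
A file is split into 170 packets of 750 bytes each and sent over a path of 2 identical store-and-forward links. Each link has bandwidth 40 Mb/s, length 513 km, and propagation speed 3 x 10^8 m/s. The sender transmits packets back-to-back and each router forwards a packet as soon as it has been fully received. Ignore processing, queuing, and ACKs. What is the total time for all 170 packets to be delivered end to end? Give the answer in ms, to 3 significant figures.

29.1 ms

Per-hop transmission t_tx = L/R = 6000/40000000 = 0.15 ms.
Per-hop propagation t_prop = 513000/300000000 = 1.71 ms.
Pipeline fill: first packet needs 2·t_tx to clear all hops; remaining 169 packets each add one t_tx.
Total = (2+170-1)·t_tx + 2·t_prop = 171·0.15 + 2·1.71 = 29.1 ms.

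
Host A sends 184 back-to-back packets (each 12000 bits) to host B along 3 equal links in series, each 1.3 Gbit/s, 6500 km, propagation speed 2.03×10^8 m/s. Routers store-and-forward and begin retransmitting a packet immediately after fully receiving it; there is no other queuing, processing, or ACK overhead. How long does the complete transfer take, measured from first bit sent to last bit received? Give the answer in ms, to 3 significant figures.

97.8 ms

Per-hop transmission t_tx = L/R = 12000/1300000000 = 0.00923077 ms.
Per-hop propagation t_prop = 6500000/2.03e+08 = 32.0197 ms.
Pipeline fill: first packet needs 3·t_tx to clear all hops; remaining 183 packets each add one t_tx.
Total = (3+184-1)·t_tx + 3·t_prop = 186·0.00923077 + 3·32.0197 = 97.8 ms.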